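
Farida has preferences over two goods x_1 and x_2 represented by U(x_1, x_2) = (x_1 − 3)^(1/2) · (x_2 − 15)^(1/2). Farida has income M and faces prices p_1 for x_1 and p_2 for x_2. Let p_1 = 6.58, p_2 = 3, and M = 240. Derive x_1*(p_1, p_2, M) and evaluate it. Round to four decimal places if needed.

x_1* = 16.3176

MRS = (x_2−15)/(x_1−3). Tangency with p_1/p_2 gives x_2−15 = (p_1/p_2)·(x_1−3).
Substituting into the budget: x_1* = 3 + 0.5·(M − 3·p_1 − 15·p_2)/p_1, and x_2* = 15 + 0.5·(…)/p_2.
Discretionary income = 240 − 3·6.58 − 15·3 = 175.26; x_1* = 3 + 0.5·175.26/6.58 = 16.3176.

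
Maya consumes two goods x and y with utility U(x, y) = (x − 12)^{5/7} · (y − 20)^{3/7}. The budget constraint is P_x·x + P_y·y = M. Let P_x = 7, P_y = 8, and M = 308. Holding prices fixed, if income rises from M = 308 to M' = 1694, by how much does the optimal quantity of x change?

Δx* = 123.75

Substituting into the budget: x* = 12 + 0.625·(M − 12·P_x − 20·P_y)/P_x, and y* = 20 + 0.375·(…)/P_y.
Discretionary income = 308 − 12·7 − 20·8 = 64; x* = 12 + 0.625·64/7 = 17.7143.
At M' = 1694: x* = 141.4643. Change: 141.4643 − 17.7143 = 123.75.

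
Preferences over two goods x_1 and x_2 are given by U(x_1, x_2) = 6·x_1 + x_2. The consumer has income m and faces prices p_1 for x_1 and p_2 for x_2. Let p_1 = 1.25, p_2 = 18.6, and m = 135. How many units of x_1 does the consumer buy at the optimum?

x_1* = 108

Linear utility — the consumer picks whichever good has higher MU/price: 6/1.25 = 4.8 vs 1/18.6 = 0.0538.
x_1 gives more utility per dollar, so spend all income on x_1: x_1* = m/p_1, x_2* = 0.
Numerically: x_1* = 108, x_2* = 0.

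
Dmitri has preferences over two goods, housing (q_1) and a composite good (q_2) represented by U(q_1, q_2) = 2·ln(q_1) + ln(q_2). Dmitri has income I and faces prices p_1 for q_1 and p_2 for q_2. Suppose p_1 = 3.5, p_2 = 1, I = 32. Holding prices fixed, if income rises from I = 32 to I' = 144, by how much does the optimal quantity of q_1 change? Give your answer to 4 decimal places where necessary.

Δq_1* = 21.3333

Tangency: MRS = 2·q_2/q_1 = p_1/p_2.
Rearranging, p_2·q_2 = (1/2)·p_1·q_1. Substituting into the budget gives p_1·q_1·(1 + (1/2)) = I.
Demand: q_1*(p_1,p_2,I) = 2/3·I/p_1 and q_2* = 1/3·I/p_2.
At p_1=3.5, p_2=1, I=32: q_1* = 2/3·32/3.5 = 6.0952.
At I' = 144: q_1* = 27.4286. Change: 27.4286 − 6.0952 = 21.3333.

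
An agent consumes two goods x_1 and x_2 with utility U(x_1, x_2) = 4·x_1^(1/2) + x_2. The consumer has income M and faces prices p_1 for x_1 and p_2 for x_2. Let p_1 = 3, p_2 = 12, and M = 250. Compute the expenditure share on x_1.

share on x_1 = 0.768

Utility is quasi-linear in x_2; the FOC for x_1 is 2/√x_1 = p_1/p_2.
Thus x_1* = (2·p_2/p_1)² — independent of M — with the rest of income spent on x_2.
Plugging in: x_1* = (2·12/3)² = 64, x_2* = 4.8333.
Expenditure on x_1: 3·64 = 192; share = 0.768.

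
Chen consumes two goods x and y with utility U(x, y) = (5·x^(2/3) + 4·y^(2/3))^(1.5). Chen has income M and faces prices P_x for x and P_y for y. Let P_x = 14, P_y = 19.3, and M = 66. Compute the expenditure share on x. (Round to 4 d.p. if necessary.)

From the CES first-order condition, (5/4)·(y/x)^(1/3) = P_x/P_y.
Hence y/x = ((4/5)·P_x/P_y)^(1/(1/3)), i.e. raised to the 3 power.
Substitute y = (y/x)·x into the budget: x* = M/(P_x + P_y·(y/x)).
Numerically y/x = 0.195426, so x* = 66/(14 + 19.3·0.195426) = 3.7138 and y* = 0.195426·3.7138 = 0.7258.
Expenditure on x: 14·3.7138 = 51.9927; share = 0.7878.

share on x = 0.7878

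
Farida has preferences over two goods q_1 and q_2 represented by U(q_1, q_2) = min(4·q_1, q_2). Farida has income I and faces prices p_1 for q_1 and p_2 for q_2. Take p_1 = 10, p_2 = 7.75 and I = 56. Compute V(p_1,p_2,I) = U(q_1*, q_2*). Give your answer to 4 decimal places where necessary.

V = 5.4634

Demand: q_1*(p_1,p_2,I) = I/(p_1 + 4·p_2), q_2* = 4·I/(p_1 + 4·p_2).
Here 10 + 4·7.75 = 41, giving q_1* = 1.3659 and q_2* = 5.4634.
Utility at the optimum: U(1.3659, 5.4634) = 5.4634.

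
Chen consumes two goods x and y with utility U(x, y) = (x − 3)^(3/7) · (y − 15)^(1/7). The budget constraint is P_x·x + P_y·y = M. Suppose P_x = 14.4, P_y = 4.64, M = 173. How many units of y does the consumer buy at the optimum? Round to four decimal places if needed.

y* = 18.2435

After buying the subsistence bundle (3, 15), a share 0.75 of the remaining income goes to x: x* = 3 + 0.75·(M − 3P_x − 15P_y)/P_x.
Discretionary income = 173 − 3·14.4 − 15·4.64 = 60.2; y* = 15 + 0.25·60.2/4.64 = 18.2435.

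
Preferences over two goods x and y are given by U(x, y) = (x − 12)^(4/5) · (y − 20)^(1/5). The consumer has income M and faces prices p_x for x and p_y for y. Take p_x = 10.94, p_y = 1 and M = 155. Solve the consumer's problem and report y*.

This is Cobb-Douglas in (x−12, y−20): tangency gives 0.8·p_y·(y−20) = 0.2·p_x·(x−12).
Substituting into the budget: x* = 12 + 0.8·(M − 12·p_x − 20·p_y)/p_x, and y* = 20 + 0.2·(…)/p_y.
Discretionary income = 155 − 12·10.94 − 20·1 = 3.72; y* = 20 + 0.2·3.72/1 = 20.744.

y* = 20.744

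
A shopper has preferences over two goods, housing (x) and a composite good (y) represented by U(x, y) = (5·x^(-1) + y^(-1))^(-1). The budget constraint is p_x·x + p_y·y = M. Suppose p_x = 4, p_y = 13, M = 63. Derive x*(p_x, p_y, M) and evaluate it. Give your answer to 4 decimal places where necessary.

x* = 8.7198

MRS = MU_x/MU_y = 5·(y/x)^(2). Set equal to p_x/p_y.
Hence y/x = ((1/5)·p_x/p_y)^(1/(2)), i.e. raised to the 0.5 power.
Substitute y = (y/x)·x into the budget: x* = M/(p_x + p_y·(y/x)).
Numerically y/x = 0.248069, so x* = 63/(4 + 13·0.248069) = 8.7198.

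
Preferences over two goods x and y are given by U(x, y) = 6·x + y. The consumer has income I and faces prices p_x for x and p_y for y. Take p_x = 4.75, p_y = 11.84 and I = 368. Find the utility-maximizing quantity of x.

Numerically: x* = 77.4737, y* = 0.

x* = 77.4737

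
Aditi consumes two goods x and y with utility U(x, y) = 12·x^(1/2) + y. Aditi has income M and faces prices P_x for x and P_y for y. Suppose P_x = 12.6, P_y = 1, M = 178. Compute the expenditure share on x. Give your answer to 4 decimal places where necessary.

MU_x = 6/√x, MU_y = 1. Tangency: 6/√x = P_x/P_y.
Thus x* = (6·P_y/P_x)² — independent of M — with the rest of income spent on y.
Plugging in: x* = (6·1/12.6)² = 0.2268, y* = 175.1429.
Expenditure on x: 12.6·0.2268 = 2.8571; share = 0.0161.

share on x = 0.0161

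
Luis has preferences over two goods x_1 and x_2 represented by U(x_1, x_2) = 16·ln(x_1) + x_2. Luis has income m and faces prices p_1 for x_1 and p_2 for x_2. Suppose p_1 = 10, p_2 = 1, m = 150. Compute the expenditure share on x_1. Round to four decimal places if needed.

share on x_1 = 0.1067

Set MRS = p_1/p_2: (16/x_1)/1 = p_1/p_2.
So x_1*(p_1,p_2) = 16·p_2/p_1, independent of income; and x_2* = (m − 16·p_2)/p_2.
At the given prices: x_1* = 16·1/10 = 1.6, and x_2* = 134.
Expenditure on x_1: 10·1.6 = 16; share = 0.1067.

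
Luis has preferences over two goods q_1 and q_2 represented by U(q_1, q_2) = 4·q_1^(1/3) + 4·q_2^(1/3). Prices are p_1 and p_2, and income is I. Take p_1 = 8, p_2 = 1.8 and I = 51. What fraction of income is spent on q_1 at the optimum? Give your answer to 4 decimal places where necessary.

MU_q_1 ∝ 4·q_1^(-2/3), MU_q_2 ∝ 4·q_2^(-2/3), so MRS = (q_2/q_1)^(2/3) = p_1/p_2.
Hence q_2/q_1 = (p_1/p_2)^(1/(2/3)), i.e. raised to the 1.5 power.
With the ratio pinned down, the budget gives q_1* = I/(p_1 + p_2·(q_2/q_1)) and q_2* = (q_2/q_1)·q_1*.
Numerically q_2/q_1 = 9.369712, so q_1* = 51/(8 + 1.8·9.369712) = 2.051 and q_2* = 9.369712·2.051 = 19.2176.
Expenditure on q_1: 8·2.051 = 16.4083; share = 0.3217.

share on q_1 = 0.3217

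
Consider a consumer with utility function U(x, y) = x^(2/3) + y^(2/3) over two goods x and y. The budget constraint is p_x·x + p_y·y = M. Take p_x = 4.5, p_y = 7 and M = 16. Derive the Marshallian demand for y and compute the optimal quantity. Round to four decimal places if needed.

y* = 0.6684

MU_x ∝ x^(-1/3), MU_y ∝ y^(-1/3), so MRS = (y/x)^(1/3) = p_x/p_y.
Solve for the ratio: y/x = [p_x/p_y]^(3).
Substitute y = (y/x)·x into the budget: x* = M/(p_x + p_y·(y/x)).
Numerically y/x = 0.265671, so x* = 16/(4.5 + 7·0.265671) = 2.5158 and y* = 0.265671·2.5158 = 0.6684.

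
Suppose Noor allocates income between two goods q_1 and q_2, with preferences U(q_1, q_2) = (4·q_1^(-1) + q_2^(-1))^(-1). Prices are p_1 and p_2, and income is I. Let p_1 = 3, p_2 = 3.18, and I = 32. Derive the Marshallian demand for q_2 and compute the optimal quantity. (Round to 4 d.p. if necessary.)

q_2* = 3.4198

From the CES first-order condition, 4·(q_2/q_1)^(2) = p_1/p_2.
Hence q_2/q_1 = ((1/4)·p_1/p_2)^(1/(2)), i.e. raised to the 0.5 power.
With the ratio pinned down, the budget gives q_1* = I/(p_1 + p_2·(q_2/q_1)) and q_2* = (q_2/q_1)·q_1*.
Numerically q_2/q_1 = 0.485643, so q_1* = 32/(3 + 3.18·0.485643) = 7.0417 and q_2* = 0.485643·7.0417 = 3.4198.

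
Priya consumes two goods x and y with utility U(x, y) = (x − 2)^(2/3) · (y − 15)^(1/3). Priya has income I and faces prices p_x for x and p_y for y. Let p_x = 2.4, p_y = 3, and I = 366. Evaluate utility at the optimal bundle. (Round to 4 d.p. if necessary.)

This is Cobb-Douglas in (x−2, y−15): tangency gives 2/3·p_y·(y−15) = 1/3·p_x·(x−2).
Substituting into the budget: x* = 2 + 2/3·(I − 2·p_x − 15·p_y)/p_x, and y* = 15 + 1/3·(…)/p_y.
Discretionary income = 366 − 2·2.4 − 15·3 = 316.2; x* = 2 + 2/3·316.2/2.4 = 89.8333; y* = 15 + 1/3·316.2/3 = 50.1333.
Utility at the optimum: U(89.8333, 50.1333) = 64.7162.

V = 64.7162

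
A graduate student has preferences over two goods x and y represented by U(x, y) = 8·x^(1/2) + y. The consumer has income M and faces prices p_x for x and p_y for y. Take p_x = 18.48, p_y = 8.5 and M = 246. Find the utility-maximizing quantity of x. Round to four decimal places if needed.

Solve: √x = 4·p_y/p_x, so x*(p_x,p_y) = (4·p_y/p_x)², and y* = (M − p_x·x*)/p_y.
Plugging in: x* = (4·8.5/18.48)² = 3.385.

x* = 3.385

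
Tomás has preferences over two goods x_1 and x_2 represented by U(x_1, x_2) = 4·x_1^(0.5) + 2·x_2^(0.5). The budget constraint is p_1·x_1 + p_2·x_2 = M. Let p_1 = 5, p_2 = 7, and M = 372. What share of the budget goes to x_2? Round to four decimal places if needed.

MU_x_1 ∝ 4·x_1^(-0.5), MU_x_2 ∝ 2·x_2^(-0.5), so MRS = 2·(x_2/x_1)^(0.5) = p_1/p_2.
Hence x_2/x_1 = ((1/2)·p_1/p_2)^(1/(0.5)), i.e. raised to the 2 power.
With the ratio pinned down, the budget gives x_1* = M/(p_1 + p_2·(x_2/x_1)) and x_2* = (x_2/x_1)·x_1*.
Numerically x_2/x_1 = 0.127551, so x_1* = 372/(5 + 7·0.127551) = 63.1273 and x_2* = 0.127551·63.1273 = 8.0519.
Expenditure on x_2: 7·8.0519 = 56.3636; share = 0.1515.

share on x_2 = 0.1515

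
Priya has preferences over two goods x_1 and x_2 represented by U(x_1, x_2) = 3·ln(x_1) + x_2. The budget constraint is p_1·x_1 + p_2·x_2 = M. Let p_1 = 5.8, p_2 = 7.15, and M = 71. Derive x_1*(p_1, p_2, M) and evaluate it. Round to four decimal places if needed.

x_1* = 3.6983

MU_x_1 = 3/x_1, MU_x_2 = 1. Tangency: 3/x_1 = p_1/p_2.
So x_1*(p_1,p_2) = 3·p_2/p_1, independent of income; and x_2* = (M − 3·p_2)/p_2.
At the given prices: x_1* = 3·7.15/5.8 = 3.6983.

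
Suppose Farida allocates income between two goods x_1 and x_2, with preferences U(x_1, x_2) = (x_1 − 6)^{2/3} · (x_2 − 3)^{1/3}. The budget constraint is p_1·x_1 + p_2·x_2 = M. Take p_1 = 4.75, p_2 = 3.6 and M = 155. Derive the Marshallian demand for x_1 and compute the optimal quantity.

x_1* = 22.2386

MRS = 2·(x_2−3)/(x_1−6). Tangency with p_1/p_2 gives x_2−3 = (1/2)·(p_1/p_2)·(x_1−6).
Substituting into the budget: x_1* = 6 + 2/3·(M − 6·p_1 − 3·p_2)/p_1, and x_2* = 3 + 1/3·(…)/p_2.
Discretionary income = 155 − 6·4.75 − 3·3.6 = 115.7; x_1* = 6 + 2/3·115.7/4.75 = 22.2386.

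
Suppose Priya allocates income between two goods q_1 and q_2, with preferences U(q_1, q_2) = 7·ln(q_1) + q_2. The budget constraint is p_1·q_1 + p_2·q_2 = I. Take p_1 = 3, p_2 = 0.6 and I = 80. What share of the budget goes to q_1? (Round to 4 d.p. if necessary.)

MU_q_1 = 7/q_1, MU_q_2 = 1. Tangency: 7/q_1 = p_1/p_2.
So q_1*(p_1,p_2) = 7·p_2/p_1, independent of income; and q_2* = (I − 7·p_2)/p_2.
At the given prices: q_1* = 7·0.6/3 = 1.4, and q_2* = 126.3333.
Expenditure on q_1: 3·1.4 = 4.2; share = 0.0525.

share on q_1 = 0.0525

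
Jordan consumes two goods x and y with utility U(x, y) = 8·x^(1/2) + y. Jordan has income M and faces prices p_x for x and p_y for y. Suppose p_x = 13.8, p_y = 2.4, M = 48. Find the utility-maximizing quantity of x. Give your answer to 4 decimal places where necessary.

x* = 0.4839

Solve: √x = 4·p_y/p_x, so x*(p_x,p_y) = (4·p_y/p_x)², and y* = (M − p_x·x*)/p_y.
Plugging in: x* = (4·2.4/13.8)² = 0.4839.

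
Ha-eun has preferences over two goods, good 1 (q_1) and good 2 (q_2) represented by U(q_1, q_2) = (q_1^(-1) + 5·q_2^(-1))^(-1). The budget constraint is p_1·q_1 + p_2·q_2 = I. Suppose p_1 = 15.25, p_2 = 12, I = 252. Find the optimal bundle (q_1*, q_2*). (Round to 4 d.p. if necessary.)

q_1* = 5.5386, q_2* = 13.9614

From the CES first-order condition, (1/5)·(q_2/q_1)^(2) = p_1/p_2.
Solve for the ratio: q_2/q_1 = [5·p_1/p_2]^(0.5).
With the ratio pinned down, the budget gives q_1* = I/(p_1 + p_2·(q_2/q_1)) and q_2* = (q_2/q_1)·q_1*.
Numerically q_2/q_1 = 2.520747, so q_1* = 252/(15.25 + 12·2.520747) = 5.5386 and q_2* = 2.520747·5.5386 = 13.9614.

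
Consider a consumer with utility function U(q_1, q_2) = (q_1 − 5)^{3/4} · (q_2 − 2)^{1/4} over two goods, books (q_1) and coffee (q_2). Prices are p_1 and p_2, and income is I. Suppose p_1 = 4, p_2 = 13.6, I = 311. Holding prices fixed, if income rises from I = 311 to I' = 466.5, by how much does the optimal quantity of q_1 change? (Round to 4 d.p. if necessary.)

Δq_1* = 29.1563

This is Cobb-Douglas in (q_1−5, q_2−2): tangency gives 0.75·p_2·(q_2−2) = 0.25·p_1·(q_1−5).
Substituting into the budget: q_1* = 5 + 0.75·(I − 5·p_1 − 2·p_2)/p_1, and q_2* = 2 + 0.25·(…)/p_2.
Discretionary income = 311 − 5·4 − 2·13.6 = 263.8; q_1* = 5 + 0.75·263.8/4 = 54.4625.
At I' = 466.5: q_1* = 83.6188. Change: 83.6188 − 54.4625 = 29.1563.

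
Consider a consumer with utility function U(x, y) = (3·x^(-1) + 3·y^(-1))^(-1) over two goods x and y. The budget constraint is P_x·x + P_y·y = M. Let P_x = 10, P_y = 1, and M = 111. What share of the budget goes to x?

MU_x ∝ 3·x^(-2), MU_y ∝ 3·y^(-2), so MRS = (y/x)^(2) = P_x/P_y.
Solve for the ratio: y/x = [P_x/P_y]^(0.5).
Substitute y = (y/x)·x into the budget: x* = M/(P_x + P_y·(y/x)).
Numerically y/x = 3.162278, so x* = 111/(10 + 1·3.162278) = 8.4332 and y* = 3.162278·8.4332 = 26.6681.
Expenditure on x: 10·8.4332 = 84.3319; share = 0.7597.

share on x = 0.7597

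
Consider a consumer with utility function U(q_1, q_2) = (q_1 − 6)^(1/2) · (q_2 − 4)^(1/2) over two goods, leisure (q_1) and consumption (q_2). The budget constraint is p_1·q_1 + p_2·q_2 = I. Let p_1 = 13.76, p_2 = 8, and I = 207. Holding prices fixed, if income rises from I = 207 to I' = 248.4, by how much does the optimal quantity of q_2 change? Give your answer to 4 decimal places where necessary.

Δq_2* = 2.5875

Let q_1' = q_1−6, q_2' = q_2−4. MRS = q_2'/q_1' = p_1/p_2.
After buying the subsistence bundle (6, 4), a share 0.5 of the remaining income goes to q_1: q_1* = 6 + 0.5·(I − 6p_1 − 4p_2)/p_1.
Discretionary income = 207 − 6·13.76 − 4·8 = 92.44; q_2* = 4 + 0.5·92.44/8 = 9.7775.
At I' = 248.4: q_2* = 12.365. Change: 12.365 − 9.7775 = 2.5875.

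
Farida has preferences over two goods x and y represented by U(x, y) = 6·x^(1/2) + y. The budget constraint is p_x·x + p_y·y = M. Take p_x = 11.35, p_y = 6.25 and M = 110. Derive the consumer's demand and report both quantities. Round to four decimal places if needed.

x* = 2.729, y* = 12.6441

Set MRS = p_x/p_y: 3·x^(−1/2) = p_x/p_y.
Thus x* = (3·p_y/p_x)² — independent of M — with the rest of income spent on y.
Plugging in: x* = (3·6.25/11.35)² = 2.729, y* = 12.6441.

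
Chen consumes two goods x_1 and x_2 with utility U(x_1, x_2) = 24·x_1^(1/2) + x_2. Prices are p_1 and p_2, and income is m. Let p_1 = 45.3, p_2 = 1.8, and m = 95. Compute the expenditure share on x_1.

Utility is quasi-linear in x_2; the FOC for x_1 is 12/√x_1 = p_1/p_2.
Solve: √x_1 = 12·p_2/p_1, so x_1*(p_1,p_2) = (12·p_2/p_1)², and x_2* = (m − p_1·x_1*)/p_2.
Plugging in: x_1* = (12·1.8/45.3)² = 0.2274, x_2* = 47.0559.
Expenditure on x_1: 45.3·0.2274 = 10.2993; share = 0.1084.

share on x_1 = 0.1084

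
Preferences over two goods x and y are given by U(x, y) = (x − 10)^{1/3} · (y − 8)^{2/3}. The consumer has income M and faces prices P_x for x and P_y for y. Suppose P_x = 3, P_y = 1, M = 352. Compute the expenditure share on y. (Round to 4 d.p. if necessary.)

share on y = 0.6174

This is Cobb-Douglas in (x−10, y−8): tangency gives 1/3·P_y·(y−8) = 2/3·P_x·(x−10).
Substituting into the budget: x* = 10 + 1/3·(M − 10·P_x − 8·P_y)/P_x, and y* = 8 + 2/3·(…)/P_y.
Discretionary income = 352 − 10·3 − 8·1 = 314; x* = 10 + 1/3·314/3 = 44.8889; y* = 8 + 2/3·314/1 = 217.3333.
Expenditure on y: 1·217.3333 = 217.3333; share = 0.6174.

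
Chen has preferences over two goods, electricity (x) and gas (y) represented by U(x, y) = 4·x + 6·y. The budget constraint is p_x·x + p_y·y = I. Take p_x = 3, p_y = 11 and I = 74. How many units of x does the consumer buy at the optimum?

x* = 24.6667

Linear utility — the consumer picks whichever good has higher MU/price: 4/3 = 1.3333 vs 6/11 = 0.5455.
x gives more utility per dollar, so spend all income on x: x* = I/p_x, y* = 0.
Numerically: x* = 24.6667, y* = 0.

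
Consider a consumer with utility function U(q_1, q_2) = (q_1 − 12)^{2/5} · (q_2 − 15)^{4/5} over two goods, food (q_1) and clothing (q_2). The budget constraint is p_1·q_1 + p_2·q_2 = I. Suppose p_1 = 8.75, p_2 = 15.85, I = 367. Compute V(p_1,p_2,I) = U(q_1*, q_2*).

MRS = (1/2)·(q_2−15)/(q_1−12). Tangency with p_1/p_2 gives q_2−15 = 2·(p_1/p_2)·(q_1−12).
Substituting into the budget: q_1* = 12 + 1/3·(I − 12·p_1 − 15·p_2)/p_1, and q_2* = 15 + 2/3·(…)/p_2.
Discretionary income = 367 − 12·8.75 − 15·15.85 = 24.25; q_1* = 12 + 1/3·24.25/8.75 = 12.9238; q_2* = 15 + 2/3·24.25/15.85 = 16.02.
Utility at the optimum: U(12.9238, 16.02) = 0.9843.

V = 0.9843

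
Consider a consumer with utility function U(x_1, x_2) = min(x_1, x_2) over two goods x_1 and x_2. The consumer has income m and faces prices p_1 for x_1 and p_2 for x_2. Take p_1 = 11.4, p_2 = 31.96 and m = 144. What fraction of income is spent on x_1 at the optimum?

Here 11.4 + 31.96 = 43.36, giving x_1* = 3.321 and x_2* = 3.321.
Expenditure on x_1: 11.4·3.321 = 37.8598; share = 0.2629.

share on x_1 = 0.2629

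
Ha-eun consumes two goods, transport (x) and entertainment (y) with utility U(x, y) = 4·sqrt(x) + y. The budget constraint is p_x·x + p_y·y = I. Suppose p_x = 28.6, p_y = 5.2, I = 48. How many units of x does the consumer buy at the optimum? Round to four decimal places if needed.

x* = 0.1322

MU_x = 2/√x, MU_y = 1. Tangency: 2/√x = p_x/p_y.
Thus x* = (2·p_y/p_x)² — independent of I — with the rest of income spent on y.
Plugging in: x* = (2·5.2/28.6)² = 0.1322.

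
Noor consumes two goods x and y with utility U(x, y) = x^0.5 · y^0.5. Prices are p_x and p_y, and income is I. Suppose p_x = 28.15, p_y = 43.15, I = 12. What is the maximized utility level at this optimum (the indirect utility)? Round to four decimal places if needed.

V = 0.1722

The MRS is y/x. Set MRS = p_x/p_y.
So 0.5·p_y·y = 0.5·p_x·x; combined with the budget, a share 0.5 of income goes to x.
Demand: x*(p_x,p_y,I) = 0.5·I/p_x and y* = 0.5·I/p_y.
At p_x=28.15, p_y=43.15, I=12: x* = 0.5·12/28.15 = 0.2131, y* = 0.139.
Utility at the optimum: U(0.2131, 0.139) = 0.1722.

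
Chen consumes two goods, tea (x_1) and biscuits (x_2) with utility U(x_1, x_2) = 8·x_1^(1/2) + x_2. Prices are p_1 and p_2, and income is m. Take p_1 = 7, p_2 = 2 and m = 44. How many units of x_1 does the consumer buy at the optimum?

x_1* = 1.3061

Set MRS = p_1/p_2: 4·x_1^(−1/2) = p_1/p_2.
Thus x_1* = (4·p_2/p_1)² — independent of m — with the rest of income spent on x_2.
Plugging in: x_1* = (4·2/7)² = 1.3061.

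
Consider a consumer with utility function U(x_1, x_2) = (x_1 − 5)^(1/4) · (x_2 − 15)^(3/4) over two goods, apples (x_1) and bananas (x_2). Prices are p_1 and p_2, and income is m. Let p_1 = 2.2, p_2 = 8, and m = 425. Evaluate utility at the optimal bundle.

V = 28.9205

This is Cobb-Douglas in (x_1−5, x_2−15): tangency gives 0.25·p_2·(x_2−15) = 0.75·p_1·(x_1−5).
After buying the subsistence bundle (5, 15), a share 0.25 of the remaining income goes to x_1: x_1* = 5 + 0.25·(m − 5p_1 − 15p_2)/p_1.
Discretionary income = 425 − 5·2.2 − 15·8 = 294; x_1* = 5 + 0.25·294/2.2 = 38.4091; x_2* = 15 + 0.75·294/8 = 42.5625.
Utility at the optimum: U(38.4091, 42.5625) = 28.9205.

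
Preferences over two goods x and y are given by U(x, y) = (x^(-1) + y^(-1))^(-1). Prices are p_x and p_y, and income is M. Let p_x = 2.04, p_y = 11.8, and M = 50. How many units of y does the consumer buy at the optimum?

y* = 2.9929

From the CES first-order condition, (y/x)^(2) = p_x/p_y.
Solve for the ratio: y/x = [p_x/p_y]^(0.5).
With the ratio pinned down, the budget gives x* = M/(p_x + p_y·(y/x)) and y* = (y/x)·x*.
Numerically y/x = 0.41579, so x* = 50/(2.04 + 11.8·0.41579) = 7.1981 and y* = 0.41579·7.1981 = 2.9929.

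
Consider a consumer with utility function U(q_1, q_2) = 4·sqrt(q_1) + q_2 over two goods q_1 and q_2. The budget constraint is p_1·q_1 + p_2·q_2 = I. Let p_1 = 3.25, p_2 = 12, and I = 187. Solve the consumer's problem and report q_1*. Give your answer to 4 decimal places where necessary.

q_1* = 54.5325

MU_q_1 = 2/√q_1, MU_q_2 = 1. Tangency: 2/√q_1 = p_1/p_2.
Thus q_1* = (2·p_2/p_1)² — independent of I — with the rest of income spent on q_2.
Plugging in: q_1* = (2·12/3.25)² = 54.5325.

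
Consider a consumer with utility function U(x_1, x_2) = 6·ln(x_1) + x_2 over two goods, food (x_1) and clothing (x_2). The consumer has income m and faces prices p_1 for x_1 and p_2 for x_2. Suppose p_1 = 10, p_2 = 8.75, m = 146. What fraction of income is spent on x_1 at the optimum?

share on x_1 = 0.3596

Set MRS = p_1/p_2: (6/x_1)/1 = p_1/p_2.
So x_1*(p_1,p_2) = 6·p_2/p_1, independent of income; and x_2* = (m − 6·p_2)/p_2.
At the given prices: x_1* = 6·8.75/10 = 5.25, and x_2* = 10.6857.
Expenditure on x_1: 10·5.25 = 52.5; share = 0.3596.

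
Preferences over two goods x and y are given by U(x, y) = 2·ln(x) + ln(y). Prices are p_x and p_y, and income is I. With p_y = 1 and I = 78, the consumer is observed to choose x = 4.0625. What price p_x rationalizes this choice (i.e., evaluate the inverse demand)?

p_x = 12.8

The MRS is 2·y/x. Set MRS = p_x/p_y.
Rearranging, p_y·y = (1/2)·p_x·x. Substituting into the budget gives p_x·x·(1 + (1/2)) = I.
Demand: x*(p_x,p_y,I) = 2/3·I/p_x and y* = 1/3·I/p_y.
Set x* = 4.0625 in the demand function and solve for p_x: p_x = 12.8.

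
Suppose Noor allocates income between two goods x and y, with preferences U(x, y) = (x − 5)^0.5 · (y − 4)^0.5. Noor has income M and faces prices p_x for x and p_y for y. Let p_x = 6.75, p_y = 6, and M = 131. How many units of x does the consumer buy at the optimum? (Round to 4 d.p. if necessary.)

After buying the subsistence bundle (5, 4), a share 0.5 of the remaining income goes to x: x* = 5 + 0.5·(M − 5p_x − 4p_y)/p_x.
Discretionary income = 131 − 5·6.75 − 4·6 = 73.25; x* = 5 + 0.5·73.25/6.75 = 10.4259.

x* = 10.4259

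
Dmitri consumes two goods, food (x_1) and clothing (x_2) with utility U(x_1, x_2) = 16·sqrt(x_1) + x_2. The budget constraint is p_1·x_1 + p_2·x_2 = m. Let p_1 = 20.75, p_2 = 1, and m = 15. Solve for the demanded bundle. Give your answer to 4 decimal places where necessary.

Utility is quasi-linear in x_2; the FOC for x_1 is 8/√x_1 = p_1/p_2.
Solve: √x_1 = 8·p_2/p_1, so x_1*(p_1,p_2) = (8·p_2/p_1)², and x_2* = (m − p_1·x_1*)/p_2.
Plugging in: x_1* = (8·1/20.75)² = 0.1486, x_2* = 11.9157.

x_1* = 0.1486, x_2* = 11.9157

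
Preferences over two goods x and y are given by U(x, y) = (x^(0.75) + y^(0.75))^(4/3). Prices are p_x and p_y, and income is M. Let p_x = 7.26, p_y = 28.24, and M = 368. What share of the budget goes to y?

MRS = MU_x/MU_y = (y/x)^(0.25). Set equal to p_x/p_y.
Hence y/x = (p_x/p_y)^(1/(0.25)), i.e. raised to the 4 power.
With the ratio pinned down, the budget gives x* = M/(p_x + p_y·(y/x)) and y* = (y/x)·x*.
Numerically y/x = 0.004368, so x* = 368/(7.26 + 28.24·0.004368) = 49.8418 and y* = 0.004368·49.8418 = 0.2177.
Expenditure on y: 28.24·0.2177 = 6.1482; share = 0.0167.

share on y = 0.0167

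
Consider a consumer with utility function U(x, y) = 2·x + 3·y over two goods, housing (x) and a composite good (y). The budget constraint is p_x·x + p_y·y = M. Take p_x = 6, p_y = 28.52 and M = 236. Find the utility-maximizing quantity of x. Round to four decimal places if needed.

Linear utility — the consumer picks whichever good has higher MU/price: 2/6 = 0.3333 vs 3/28.52 = 0.1052.
x gives more utility per dollar, so spend all income on x: x* = M/p_x, y* = 0.
Numerically: x* = 39.3333, y* = 0.

x* = 39.3333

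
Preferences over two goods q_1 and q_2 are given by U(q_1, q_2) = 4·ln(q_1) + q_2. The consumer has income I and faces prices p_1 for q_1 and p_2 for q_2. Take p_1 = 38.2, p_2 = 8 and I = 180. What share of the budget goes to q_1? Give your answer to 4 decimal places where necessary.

Set MRS = p_1/p_2: (4/q_1)/1 = p_1/p_2.
So q_1*(p_1,p_2) = 4·p_2/p_1, independent of income; and q_2* = (I − 4·p_2)/p_2.
At the given prices: q_1* = 4·8/38.2 = 0.8377, and q_2* = 18.5.
Expenditure on q_1: 38.2·0.8377 = 32; share = 0.1778.

share on q_1 = 0.1778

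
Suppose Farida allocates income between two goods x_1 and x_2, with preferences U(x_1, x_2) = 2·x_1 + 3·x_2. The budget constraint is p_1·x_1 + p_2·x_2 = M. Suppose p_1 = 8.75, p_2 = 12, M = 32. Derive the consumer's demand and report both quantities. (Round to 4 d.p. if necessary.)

x_2 gives more utility per dollar, so spend all income on x_2: x_2* = M/p_2, x_1* = 0.
Numerically: x_1* = 0, x_2* = 2.6667.

x_1* = 0, x_2* = 2.6667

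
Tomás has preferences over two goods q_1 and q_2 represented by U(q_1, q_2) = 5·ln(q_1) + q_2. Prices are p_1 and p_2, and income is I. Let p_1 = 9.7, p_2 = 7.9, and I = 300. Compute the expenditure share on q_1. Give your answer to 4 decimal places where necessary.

share on q_1 = 0.1317

MU_q_1 = 5/q_1, MU_q_2 = 1. Tangency: 5/q_1 = p_1/p_2.
So q_1*(p_1,p_2) = 5·p_2/p_1, independent of income; and q_2* = (I − 5·p_2)/p_2.
At the given prices: q_1* = 5·7.9/9.7 = 4.0722, and q_2* = 32.9747.
Expenditure on q_1: 9.7·4.0722 = 39.5; share = 0.1317.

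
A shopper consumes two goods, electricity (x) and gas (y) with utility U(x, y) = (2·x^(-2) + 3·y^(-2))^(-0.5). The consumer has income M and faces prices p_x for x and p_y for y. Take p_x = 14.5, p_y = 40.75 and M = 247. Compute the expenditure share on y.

MRS = MU_x/MU_y = (2/3)·(y/x)^(3). Set equal to p_x/p_y.
Hence y/x = ((3/2)·p_x/p_y)^(1/(3)), i.e. raised to the 1/3 power.
With the ratio pinned down, the budget gives x* = M/(p_x + p_y·(y/x)) and y* = (y/x)·x*.
Numerically y/x = 0.811168, so x* = 247/(14.5 + 40.75·0.811168) = 5.194 and y* = 0.811168·5.194 = 4.2132.
Expenditure on y: 40.75·4.2132 = 171.6873; share = 0.6951.

share on y = 0.6951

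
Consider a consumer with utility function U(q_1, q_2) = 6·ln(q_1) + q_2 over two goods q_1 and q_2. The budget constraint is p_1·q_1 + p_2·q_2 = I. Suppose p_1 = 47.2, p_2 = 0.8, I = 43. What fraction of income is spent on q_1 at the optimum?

share on q_1 = 0.1116

Set MRS = p_1/p_2: (6/q_1)/1 = p_1/p_2.
So q_1*(p_1,p_2) = 6·p_2/p_1, independent of income; and q_2* = (I − 6·p_2)/p_2.
At the given prices: q_1* = 6·0.8/47.2 = 0.1017, and q_2* = 47.75.
Expenditure on q_1: 47.2·0.1017 = 4.8; share = 0.1116.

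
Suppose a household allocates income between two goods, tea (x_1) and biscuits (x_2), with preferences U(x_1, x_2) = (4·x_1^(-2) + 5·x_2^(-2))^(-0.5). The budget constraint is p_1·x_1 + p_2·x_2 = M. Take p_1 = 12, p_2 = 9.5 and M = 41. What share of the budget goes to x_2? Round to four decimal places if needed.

MU_x_1 ∝ 4·x_1^(-3), MU_x_2 ∝ 5·x_2^(-3), so MRS = (4/5)·(x_2/x_1)^(3) = p_1/p_2.
Solve for the ratio: x_2/x_1 = [(5/4)·p_1/p_2]^(1/3).
Substitute x_2 = (x_2/x_1)·x_1 into the budget: x_1* = M/(p_1 + p_2·(x_2/x_1)).
Numerically x_2/x_1 = 1.164455, so x_1* = 41/(12 + 9.5·1.164455) = 1.7778 and x_2* = 1.164455·1.7778 = 2.0702.
Expenditure on x_2: 9.5·2.0702 = 19.6665; share = 0.4797.

share on x_2 = 0.4797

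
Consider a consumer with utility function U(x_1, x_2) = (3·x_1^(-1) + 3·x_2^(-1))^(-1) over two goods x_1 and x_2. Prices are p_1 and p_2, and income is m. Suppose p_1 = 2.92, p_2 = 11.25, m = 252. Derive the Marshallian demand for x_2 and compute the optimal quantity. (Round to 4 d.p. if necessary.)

x_2* = 14.8397

MU_x_1 ∝ 3·x_1^(-2), MU_x_2 ∝ 3·x_2^(-2), so MRS = (x_2/x_1)^(2) = p_1/p_2.
Hence x_2/x_1 = (p_1/p_2)^(1/(2)), i.e. raised to the 0.5 power.
With the ratio pinned down, the budget gives x_1* = m/(p_1 + p_2·(x_2/x_1)) and x_2* = (x_2/x_1)·x_1*.
Numerically x_2/x_1 = 0.509466, so x_1* = 252/(2.92 + 11.25·0.509466) = 29.1279 and x_2* = 0.509466·29.1279 = 14.8397.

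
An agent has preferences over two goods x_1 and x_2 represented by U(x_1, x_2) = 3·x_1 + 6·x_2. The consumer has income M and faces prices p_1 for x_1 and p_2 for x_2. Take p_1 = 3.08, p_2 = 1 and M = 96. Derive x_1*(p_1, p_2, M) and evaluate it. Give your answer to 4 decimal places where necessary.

Linear utility — the consumer picks whichever good has higher MU/price: 3/3.08 = 0.974 vs 6/1 = 6.
x_2 gives more utility per dollar, so spend all income on x_2: x_2* = M/p_2, x_1* = 0.
Numerically: x_1* = 0, x_2* = 96.

x_1* = 0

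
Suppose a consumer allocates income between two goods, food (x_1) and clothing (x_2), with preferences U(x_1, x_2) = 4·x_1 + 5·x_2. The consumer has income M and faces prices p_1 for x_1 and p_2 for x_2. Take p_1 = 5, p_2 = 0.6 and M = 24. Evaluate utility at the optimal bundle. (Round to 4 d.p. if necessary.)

V = 200

Perfect substitutes: compare marginal utility per dollar. 4/p_1 vs 5/p_2 → 0.8 vs 8.3333.
x_2 gives more utility per dollar, so spend all income on x_2: x_2* = M/p_2, x_1* = 0.
Numerically: x_1* = 0, x_2* = 40.
Utility at the optimum: U(0, 40) = 200.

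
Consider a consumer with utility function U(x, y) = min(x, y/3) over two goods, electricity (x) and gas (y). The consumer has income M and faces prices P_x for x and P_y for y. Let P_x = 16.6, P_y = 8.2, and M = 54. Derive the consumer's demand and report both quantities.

x* = 1.3107, y* = 3.932

With perfect complements, no substitution: consume in ratio x:y = 1:3.
Budget: P_x·x + P_y·3·x = M, so (P_x + 3·P_y)·x = M.
Demand: x*(P_x,P_y,M) = M/(P_x + 3·P_y), y* = 3·M/(P_x + 3·P_y).
Here 16.6 + 3·8.2 = 41.2, giving x* = 1.3107 and y* = 3.932.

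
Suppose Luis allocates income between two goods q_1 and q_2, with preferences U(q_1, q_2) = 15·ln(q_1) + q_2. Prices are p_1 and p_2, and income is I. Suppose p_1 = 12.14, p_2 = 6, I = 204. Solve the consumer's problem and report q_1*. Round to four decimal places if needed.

q_1* = 7.4135

MU_q_1 = 15/q_1, MU_q_2 = 1. Tangency: 15/q_1 = p_1/p_2.
So q_1*(p_1,p_2) = 15·p_2/p_1, independent of income; and q_2* = (I − 15·p_2)/p_2.
At the given prices: q_1* = 15·6/12.14 = 7.4135.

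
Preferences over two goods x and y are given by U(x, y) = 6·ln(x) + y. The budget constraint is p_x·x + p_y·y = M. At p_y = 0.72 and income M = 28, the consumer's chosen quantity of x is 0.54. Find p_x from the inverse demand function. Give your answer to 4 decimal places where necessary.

p_x = 8

MU_x = 6/x, MU_y = 1. Tangency: 6/x = p_x/p_y.
So x*(p_x,p_y) = 6·p_y/p_x, independent of income; and y* = (M − 6·p_y)/p_y.
Set x* = 0.54 in the demand function and solve for p_x: p_x = 8.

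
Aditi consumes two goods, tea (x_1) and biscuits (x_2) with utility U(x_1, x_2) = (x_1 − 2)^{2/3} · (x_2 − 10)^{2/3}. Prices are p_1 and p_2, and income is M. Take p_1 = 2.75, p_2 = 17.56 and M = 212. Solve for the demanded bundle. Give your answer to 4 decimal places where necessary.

x_1* = 7.6182, x_2* = 10.8798

Discretionary income = 212 − 2·2.75 − 10·17.56 = 30.9; x_1* = 2 + 0.5·30.9/2.75 = 7.6182; x_2* = 10 + 0.5·30.9/17.56 = 10.8798.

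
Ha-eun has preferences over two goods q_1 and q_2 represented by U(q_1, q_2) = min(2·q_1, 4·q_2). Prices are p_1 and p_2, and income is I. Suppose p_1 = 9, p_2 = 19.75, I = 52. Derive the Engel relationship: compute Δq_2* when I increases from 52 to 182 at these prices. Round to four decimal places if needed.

Δq_2* = 3.4437

Leontief preferences: the optimum is at the kink where q_1/4 = q_2/2, i.e. q_2 = (1/2)·q_1.
Budget: p_1·q_1 + p_2·(1/2)·q_1 = I, so (4·p_1 + 2·p_2)·q_1 = 4·I.
Demand: q_1*(p_1,p_2,I) = 4·I/(4·p_1 + 2·p_2), q_2* = 2·I/(4·p_1 + 2·p_2).
Here 4·9 + 2·19.75 = 75.5, giving q_2* = 1.3775.
At I' = 182: q_2* = 4.8212. Change: 4.8212 − 1.3775 = 3.4437.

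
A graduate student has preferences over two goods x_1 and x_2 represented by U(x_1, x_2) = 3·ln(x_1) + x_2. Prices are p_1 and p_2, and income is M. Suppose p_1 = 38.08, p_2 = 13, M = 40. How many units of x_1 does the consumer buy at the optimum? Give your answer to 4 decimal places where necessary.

So x_1*(p_1,p_2) = 3·p_2/p_1, independent of income; and x_2* = (M − 3·p_2)/p_2.
At the given prices: x_1* = 3·13/38.08 = 1.0242.

x_1* = 1.0242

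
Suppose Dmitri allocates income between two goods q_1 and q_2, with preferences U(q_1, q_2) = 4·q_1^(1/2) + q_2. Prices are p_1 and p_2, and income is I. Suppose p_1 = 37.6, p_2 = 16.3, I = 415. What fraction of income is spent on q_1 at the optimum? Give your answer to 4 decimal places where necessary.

MU_q_1 = 2/√q_1, MU_q_2 = 1. Tangency: 2/√q_1 = p_1/p_2.
Thus q_1* = (2·p_2/p_1)² — independent of I — with the rest of income spent on q_2.
Plugging in: q_1* = (2·16.3/37.6)² = 0.7517, q_2* = 23.7261.
Expenditure on q_1: 37.6·0.7517 = 28.2649; share = 0.0681.

share on q_1 = 0.0681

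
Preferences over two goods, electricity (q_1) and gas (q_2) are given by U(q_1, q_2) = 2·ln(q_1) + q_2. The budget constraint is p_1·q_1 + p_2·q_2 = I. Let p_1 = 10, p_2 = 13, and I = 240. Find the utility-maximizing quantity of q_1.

q_1* = 2.6

Set MRS = p_1/p_2: (2/q_1)/1 = p_1/p_2.
So q_1*(p_1,p_2) = 2·p_2/p_1, independent of income; and q_2* = (I − 2·p_2)/p_2.
At the given prices: q_1* = 2·13/10 = 2.6.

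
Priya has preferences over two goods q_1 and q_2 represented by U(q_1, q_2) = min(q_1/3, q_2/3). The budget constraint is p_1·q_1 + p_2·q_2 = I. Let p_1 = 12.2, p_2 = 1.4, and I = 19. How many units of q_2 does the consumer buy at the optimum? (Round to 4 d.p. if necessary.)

q_2* = 1.3971

With perfect complements, no substitution: consume in ratio q_1:q_2 = 3:3.
Budget: p_1·q_1 + p_2·q_1 = I, so (3·p_1 + 3·p_2)·q_1 = 3·I.
Demand: q_1*(p_1,p_2,I) = 3·I/(3·p_1 + 3·p_2), q_2* = 3·I/(3·p_1 + 3·p_2).
Here 3·12.2 + 3·1.4 = 40.8, giving q_2* = 1.3971.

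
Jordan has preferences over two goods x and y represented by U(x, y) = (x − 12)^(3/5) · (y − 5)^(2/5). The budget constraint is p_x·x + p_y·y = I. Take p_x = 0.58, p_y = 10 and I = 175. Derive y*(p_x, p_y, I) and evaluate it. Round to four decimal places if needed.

y* = 9.7216

MRS = (3/2)·(y−5)/(x−12). Tangency with p_x/p_y gives y−5 = (2/3)·(p_x/p_y)·(x−12).
After buying the subsistence bundle (12, 5), a share 0.6 of the remaining income goes to x: x* = 12 + 0.6·(I − 12p_x − 5p_y)/p_x.
Discretionary income = 175 − 12·0.58 − 5·10 = 118.04; y* = 5 + 0.4·118.04/10 = 9.7216.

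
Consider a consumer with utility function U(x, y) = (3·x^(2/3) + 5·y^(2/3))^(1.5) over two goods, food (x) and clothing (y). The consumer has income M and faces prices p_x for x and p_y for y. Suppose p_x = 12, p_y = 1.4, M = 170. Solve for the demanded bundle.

From the CES first-order condition, (3/5)·(y/x)^(1/3) = p_x/p_y.
Hence y/x = ((5/3)·p_x/p_y)^(1/(1/3)), i.e. raised to the 3 power.
With the ratio pinned down, the budget gives x* = M/(p_x + p_y·(y/x)) and y* = (y/x)·x*.
Numerically y/x = 2915.451895, so x* = 170/(12 + 1.4·2915.451895) = 0.0415 and y* = 2915.451895·0.0415 = 121.0726.

x* = 0.0415, y* = 121.0726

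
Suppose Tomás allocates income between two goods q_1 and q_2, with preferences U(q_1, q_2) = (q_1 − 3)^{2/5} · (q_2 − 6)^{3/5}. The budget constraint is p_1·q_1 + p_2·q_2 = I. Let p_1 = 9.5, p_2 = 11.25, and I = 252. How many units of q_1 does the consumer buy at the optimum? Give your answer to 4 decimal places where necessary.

This is Cobb-Douglas in (q_1−3, q_2−6): tangency gives 0.4·p_2·(q_2−6) = 0.6·p_1·(q_1−3).
After buying the subsistence bundle (3, 6), a share 0.4 of the remaining income goes to q_1: q_1* = 3 + 0.4·(I − 3p_1 − 6p_2)/p_1.
Discretionary income = 252 − 3·9.5 − 6·11.25 = 156; q_1* = 3 + 0.4·156/9.5 = 9.5684.

q_1* = 9.5684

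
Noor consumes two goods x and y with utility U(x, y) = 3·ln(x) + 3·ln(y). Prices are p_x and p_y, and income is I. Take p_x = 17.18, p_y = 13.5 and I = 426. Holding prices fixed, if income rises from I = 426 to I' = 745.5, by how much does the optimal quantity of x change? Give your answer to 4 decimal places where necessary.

Δx* = 9.2986

Tangency: MRS = y/x = p_x/p_y.
Rearranging, p_y·y = p_x·x. Substituting into the budget gives p_x·x·(1 + 1) = I.
Demand: x*(p_x,p_y,I) = 0.5·I/p_x and y* = 0.5·I/p_y.
At p_x=17.18, p_y=13.5, I=426: x* = 0.5·426/17.18 = 12.3981.
At I' = 745.5: x* = 21.6967. Change: 21.6967 − 12.3981 = 9.2986.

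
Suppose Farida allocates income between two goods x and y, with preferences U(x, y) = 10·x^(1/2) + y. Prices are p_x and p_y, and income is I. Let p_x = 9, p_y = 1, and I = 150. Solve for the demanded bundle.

Set MRS = p_x/p_y: 5·x^(−1/2) = p_x/p_y.
Solve: √x = 5·p_y/p_x, so x*(p_x,p_y) = (5·p_y/p_x)², and y* = (I − p_x·x*)/p_y.
Plugging in: x* = (5·1/9)² = 0.3086, y* = 147.2222.

x* = 0.3086, y* = 147.2222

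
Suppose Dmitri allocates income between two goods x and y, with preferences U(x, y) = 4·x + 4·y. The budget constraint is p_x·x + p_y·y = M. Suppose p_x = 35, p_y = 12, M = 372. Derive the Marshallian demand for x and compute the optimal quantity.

x* = 0

y gives more utility per dollar, so spend all income on y: y* = M/p_y, x* = 0.
Numerically: x* = 0, y* = 31.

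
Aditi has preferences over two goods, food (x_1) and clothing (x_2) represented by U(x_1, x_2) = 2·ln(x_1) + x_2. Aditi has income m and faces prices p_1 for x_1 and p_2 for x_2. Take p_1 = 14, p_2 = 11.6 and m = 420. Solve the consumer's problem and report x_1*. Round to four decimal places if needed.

MU_x_1 = 2/x_1, MU_x_2 = 1. Tangency: 2/x_1 = p_1/p_2.
So x_1*(p_1,p_2) = 2·p_2/p_1, independent of income; and x_2* = (m − 2·p_2)/p_2.
At the given prices: x_1* = 2·11.6/14 = 1.6571.

x_1* = 1.6571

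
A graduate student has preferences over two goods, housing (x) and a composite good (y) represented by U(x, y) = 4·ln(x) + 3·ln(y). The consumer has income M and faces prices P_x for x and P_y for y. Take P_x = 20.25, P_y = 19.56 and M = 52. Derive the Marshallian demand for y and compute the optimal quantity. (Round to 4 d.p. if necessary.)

y* = 1.1394

Tangency: MRS = (4/3)·y/x = P_x/P_y.
So 4·P_y·y = 3·P_x·x; combined with the budget, a share 4/7 of income goes to x.
Demand: x*(P_x,P_y,M) = 4/7·M/P_x and y* = 3/7·M/P_y.
At P_x=20.25, P_y=19.56, M=52: y* = 3/7·52/19.56 = 1.1394.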